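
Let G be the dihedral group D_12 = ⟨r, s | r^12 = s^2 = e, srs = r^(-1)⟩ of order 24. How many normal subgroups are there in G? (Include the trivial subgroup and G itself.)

G has 34 subgroups. Checking conjugation-invariance by order — order 1: 1/1 normal; order 2: 1/13 normal; order 3: 1/1 normal; order 4: 1/7 normal; order 6: 1/5 normal; order 8: 0/3 normal; order 12: 3/3 normal; order 24: 1/1 normal.
Total normal subgroups: 9.

9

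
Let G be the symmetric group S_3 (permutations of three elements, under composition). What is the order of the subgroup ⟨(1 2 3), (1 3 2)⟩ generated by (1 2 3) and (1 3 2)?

|⟨(1 2 3)⟩| = 3 and |⟨(1 3 2)⟩| = 3, so |H| is a multiple of lcm(3, 3) = 3 and divides |G| = 6.
Closing under the operation: H = {e, (1 2 3), (1 3 2)}, so |H| = 3.

3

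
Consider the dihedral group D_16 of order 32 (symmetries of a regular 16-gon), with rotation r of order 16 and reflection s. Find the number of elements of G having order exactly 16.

8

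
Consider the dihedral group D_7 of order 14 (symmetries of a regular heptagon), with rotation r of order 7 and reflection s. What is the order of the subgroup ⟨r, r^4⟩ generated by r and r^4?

|⟨r⟩| = 7 and |⟨r^4⟩| = 7, so |H| is a multiple of lcm(7, 7) = 7 and divides |G| = 14.
Closing under the operation: H = {e, r, r^2, r^3, r^4, r^5, r^6}, so |H| = 7.

7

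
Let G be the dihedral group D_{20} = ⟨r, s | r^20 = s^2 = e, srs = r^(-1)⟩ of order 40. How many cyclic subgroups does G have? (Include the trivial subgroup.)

26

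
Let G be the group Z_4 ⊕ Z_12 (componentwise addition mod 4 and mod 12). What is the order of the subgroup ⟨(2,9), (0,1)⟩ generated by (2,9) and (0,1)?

24

|⟨(2,9)⟩| = 4 and |⟨(0,1)⟩| = 12, so |H| is a multiple of lcm(4, 12) = 12 and divides |G| = 48.
Closing under the operation: H = {(0,0), (0,1), (0,2), (0,3), (0,4), (0,5), (0,6), (0,7), (0,8), (0,9), (0,10), (0,11), (2,0), (2,1), (2,2), (2,3), (2,4), (2,5), (2,6), (2,7), (2,8), (2,9), (2,10), (2,11)}, so |H| = 24.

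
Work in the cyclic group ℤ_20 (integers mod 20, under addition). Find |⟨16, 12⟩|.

|⟨16⟩| = 5 and |⟨12⟩| = 5, so |H| is a multiple of lcm(5, 5) = 5 and divides |G| = 20.
Closing under the operation: H = {0, 4, 8, 12, 16}, so |H| = 5.

5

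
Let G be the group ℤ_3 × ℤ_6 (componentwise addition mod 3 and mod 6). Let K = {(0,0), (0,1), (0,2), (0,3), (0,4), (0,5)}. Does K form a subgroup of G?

Yes

|K| = 6 divides |G| = 18, consistent with Lagrange.
K contains the identity, every element's inverse is in K, and K is closed under +: it is a subgroup.
In fact K = ⟨(0,1)⟩.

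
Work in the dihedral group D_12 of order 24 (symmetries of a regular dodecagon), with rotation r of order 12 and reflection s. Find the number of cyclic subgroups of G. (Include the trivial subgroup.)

Group the elements of G by the cyclic subgroup they generate; each cyclic subgroup of order d accounts for φ(d) elements.
Cyclic subgroups by order — order 1: 1; order 2: 13; order 3: 1; order 4: 1; order 6: 1; order 12: 1.
Total: 18.

18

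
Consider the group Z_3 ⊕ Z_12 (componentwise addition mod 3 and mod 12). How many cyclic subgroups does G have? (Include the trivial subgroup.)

15

Group the elements of G by the cyclic subgroup they generate; each cyclic subgroup of order d accounts for φ(d) elements.
Cyclic subgroups by order — order 1: 1; order 2: 1; order 3: 4; order 4: 1; order 6: 4; order 12: 4.
Total: 15.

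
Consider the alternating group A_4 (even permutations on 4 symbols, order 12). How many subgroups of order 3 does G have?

|G| = 12 and 3 | 12, so subgroups of order 3 are possible by Lagrange.
The subgroups of order 3 are: {e, (1 2 3), (1 3 2)}; {e, (1 2 4), (1 4 2)}; {e, (1 3 4), (1 4 3)}; {e, (2 3 4), (2 4 3)}.
So G has 4 subgroups of order 3.

4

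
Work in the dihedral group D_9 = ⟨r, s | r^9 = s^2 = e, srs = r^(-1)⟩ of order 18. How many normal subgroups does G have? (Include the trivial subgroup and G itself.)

4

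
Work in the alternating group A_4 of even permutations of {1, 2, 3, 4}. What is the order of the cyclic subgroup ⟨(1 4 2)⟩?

3

Computing powers of (1 4 2): the smallest k with ((1 4 2))^k = e is k = 3.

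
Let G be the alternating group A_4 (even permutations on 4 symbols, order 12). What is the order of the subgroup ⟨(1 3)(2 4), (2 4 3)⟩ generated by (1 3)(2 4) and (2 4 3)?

|⟨(1 3)(2 4)⟩| = 2 and |⟨(2 4 3)⟩| = 3, so |H| is a multiple of lcm(2, 3) = 6 and divides |G| = 12.
Closing {(1 3)(2 4), (2 4 3)} under the group operation gives all of G, so |H| = 12.

12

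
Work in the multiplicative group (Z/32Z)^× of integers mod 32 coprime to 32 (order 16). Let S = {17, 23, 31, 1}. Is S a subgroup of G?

23 ∈ S but its inverse 7 ∉ S, so S is not a subgroup.

No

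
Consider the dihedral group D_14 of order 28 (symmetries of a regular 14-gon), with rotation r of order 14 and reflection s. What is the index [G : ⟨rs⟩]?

14

|⟨rs⟩| = 2 and |G| = 28.
By Lagrange, [G : H] = |G|/|H| = 28/2 = 14.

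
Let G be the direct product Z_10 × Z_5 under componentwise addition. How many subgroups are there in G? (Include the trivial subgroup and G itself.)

16

|G| = 50, so by Lagrange every subgroup order divides 50. Divisors: 1, 2, 5, 10, 25, 50.
Subgroups by order — order 1: 1; order 2: 1; order 5: 6; order 10: 6; order 25: 1; order 50: 1.
Total: 1 + 1 + 6 + 6 + 1 + 1 = 16.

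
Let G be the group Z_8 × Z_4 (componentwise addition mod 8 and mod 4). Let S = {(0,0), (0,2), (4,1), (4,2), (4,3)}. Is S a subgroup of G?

|S| = 5 does not divide |G| = 32, so by Lagrange S is not a subgroup.

No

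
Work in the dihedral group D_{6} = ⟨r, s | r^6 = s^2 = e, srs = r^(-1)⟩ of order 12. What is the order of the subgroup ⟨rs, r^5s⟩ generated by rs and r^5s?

|⟨rs⟩| = 2 and |⟨r^5s⟩| = 2, so |H| is a multiple of lcm(2, 2) = 2 and divides |G| = 12.
Closing under the operation: H = {e, r^2, r^4, rs, r^3s, r^5s}, so |H| = 6.

6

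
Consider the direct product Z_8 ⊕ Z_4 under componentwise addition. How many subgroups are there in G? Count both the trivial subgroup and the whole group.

22

|G| = 32, so by Lagrange every subgroup order divides 32. Divisors: 1, 2, 4, 8, 16, 32.
Subgroups by order — order 1: 1; order 2: 3; order 4: 7; order 8: 7; order 16: 3; order 32: 1.
Total: 1 + 3 + 7 + 7 + 3 + 1 = 22.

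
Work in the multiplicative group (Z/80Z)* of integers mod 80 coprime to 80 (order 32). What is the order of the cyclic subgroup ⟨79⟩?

2

Compute successive powers of 79 mod 80: 79, 1; 79^2 ≡ 1 (mod 80).
So |⟨79⟩| = 2.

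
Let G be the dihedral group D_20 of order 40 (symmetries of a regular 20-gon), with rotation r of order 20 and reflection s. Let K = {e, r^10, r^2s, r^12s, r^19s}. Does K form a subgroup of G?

No

Closure fails: r^12s · r^19s = r^13 ∉ K. So K is not a subgroup.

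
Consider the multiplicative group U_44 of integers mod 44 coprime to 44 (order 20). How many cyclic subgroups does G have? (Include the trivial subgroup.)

A cyclic subgroup of order d is generated by each of its φ(d) elements of order d, so the cyclic subgroups of order d number (#elements of order d)/φ(d).
Cyclic subgroups by order — order 1: 1; order 2: 3; order 5: 1; order 10: 3.
Total: 8.

8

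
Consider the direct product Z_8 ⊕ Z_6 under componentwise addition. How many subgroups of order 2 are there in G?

3

|G| = 48 and 2 | 48, so subgroups of order 2 are possible by Lagrange.
The subgroups of order 2 are: {(0,0), (0,3)}; {(0,0), (4,0)}; {(0,0), (4,3)}.
So G has 3 subgroups of order 2.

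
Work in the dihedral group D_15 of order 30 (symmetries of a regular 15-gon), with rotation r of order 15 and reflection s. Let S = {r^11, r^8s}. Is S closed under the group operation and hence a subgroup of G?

No

The identity e ∉ S, so S is not a subgroup.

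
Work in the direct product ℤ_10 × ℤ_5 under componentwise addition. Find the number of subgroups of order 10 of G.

|G| = 50 and 10 | 50, so subgroups of order 10 are possible by Lagrange.
The subgroups of order 10 are: {(0,0), (0,1), (0,2), (0,3), (0,4), (5,0), (5,1), (5,2), (5,3), (5,4)}; {(0,0), (1,0), (2,0), (3,0), (4,0), (5,0), (6,0), (7,0), (8,0), (9,0)}; {(0,0), (1,1), (2,2), (3,3), (4,4), (5,0), (6,1), (7,2), (8,3), (9,4)}; {(0,0), (1,2), (2,4), (3,1), (4,3), (5,0), (6,2), (7,4), (8,1), (9,3)}; … (6 in all).
So G has 6 subgroups of order 10.

6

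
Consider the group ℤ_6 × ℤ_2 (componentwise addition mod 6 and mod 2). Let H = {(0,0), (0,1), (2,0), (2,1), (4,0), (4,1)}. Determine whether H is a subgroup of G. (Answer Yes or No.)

|H| = 6 divides |G| = 12, consistent with Lagrange.
H contains the identity, every element's inverse is in H, and H is closed under +: it is a subgroup.
In fact H = ⟨(2,1)⟩.

Yes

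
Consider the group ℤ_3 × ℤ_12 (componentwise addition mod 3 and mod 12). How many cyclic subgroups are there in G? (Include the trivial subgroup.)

Each element a generates a cyclic subgroup ⟨a⟩; distinct elements may generate the same one (a cyclic group of order d has φ(d) generators).
Cyclic subgroups by order — order 1: 1; order 2: 1; order 3: 4; order 4: 1; order 6: 4; order 12: 4.
Total: 15.

15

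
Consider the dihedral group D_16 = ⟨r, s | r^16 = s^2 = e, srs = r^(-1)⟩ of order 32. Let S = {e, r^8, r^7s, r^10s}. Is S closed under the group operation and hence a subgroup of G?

Closure fails: r^7s · r^10s = r^13 ∉ S. So S is not a subgroup.

No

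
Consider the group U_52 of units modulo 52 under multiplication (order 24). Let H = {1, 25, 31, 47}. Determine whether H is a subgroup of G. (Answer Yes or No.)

|H| = 4 divides |G| = 24, consistent with Lagrange.
H contains the identity, every element's inverse is in H, and H is closed under ·: it is a subgroup.
In fact H = ⟨47⟩.

Yes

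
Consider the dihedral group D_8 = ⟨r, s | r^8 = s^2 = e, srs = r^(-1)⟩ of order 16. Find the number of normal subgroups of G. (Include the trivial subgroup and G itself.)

7

G has 19 subgroups. Checking conjugation-invariance by order — order 1: 1/1 normal; order 2: 1/9 normal; order 4: 1/5 normal; order 8: 3/3 normal; order 16: 1/1 normal.
Total normal subgroups: 7.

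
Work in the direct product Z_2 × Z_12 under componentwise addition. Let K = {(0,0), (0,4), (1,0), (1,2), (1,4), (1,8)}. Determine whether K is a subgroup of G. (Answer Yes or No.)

No

(1,2) ∈ K but its inverse (1,10) ∉ K, so K is not a subgroup.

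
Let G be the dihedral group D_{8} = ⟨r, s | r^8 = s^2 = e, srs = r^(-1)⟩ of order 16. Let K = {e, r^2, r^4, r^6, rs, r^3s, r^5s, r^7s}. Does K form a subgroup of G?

|K| = 8 divides |G| = 16, consistent with Lagrange.
K contains the identity, every element's inverse is in K, and K is closed under ·: it is a subgroup.

Yes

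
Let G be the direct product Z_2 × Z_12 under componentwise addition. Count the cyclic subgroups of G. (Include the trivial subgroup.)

Each element a generates a cyclic subgroup ⟨a⟩; distinct elements may generate the same one (a cyclic group of order d has φ(d) generators).
Cyclic subgroups by order — order 1: 1; order 2: 3; order 3: 1; order 4: 2; order 6: 3; order 12: 2.
Total: 12.

12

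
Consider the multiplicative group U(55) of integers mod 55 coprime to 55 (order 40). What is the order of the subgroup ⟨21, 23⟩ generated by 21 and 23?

8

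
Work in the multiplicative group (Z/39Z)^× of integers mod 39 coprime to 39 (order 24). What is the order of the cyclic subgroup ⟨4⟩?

6

Compute successive powers of 4 mod 39: 4, 16, 25, 22, 10, 1; 4^6 ≡ 1 (mod 39).
So |⟨4⟩| = 6.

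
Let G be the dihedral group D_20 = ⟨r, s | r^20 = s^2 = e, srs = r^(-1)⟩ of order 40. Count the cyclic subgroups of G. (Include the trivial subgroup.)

26

A cyclic subgroup of order d is generated by each of its φ(d) elements of order d, so the cyclic subgroups of order d number (#elements of order d)/φ(d).
Cyclic subgroups by order — order 1: 1; order 2: 21; order 4: 1; order 5: 1; order 10: 1; order 20: 1.
Total: 26.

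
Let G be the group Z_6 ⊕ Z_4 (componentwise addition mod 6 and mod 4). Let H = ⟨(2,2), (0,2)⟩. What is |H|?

|⟨(2,2)⟩| = 6 and |⟨(0,2)⟩| = 2, so |H| is a multiple of lcm(6, 2) = 6 and divides |G| = 24.
Closing under the operation: H = {(0,0), (0,2), (2,0), (2,2), (4,0), (4,2)}, so |H| = 6.

6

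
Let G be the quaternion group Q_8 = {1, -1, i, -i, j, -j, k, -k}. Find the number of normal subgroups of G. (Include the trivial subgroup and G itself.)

G has 6 subgroups. Checking conjugation-invariance by order — order 1: 1/1 normal; order 2: 1/1 normal; order 4: 3/3 normal; order 8: 1/1 normal.
Total normal subgroups: 6.

6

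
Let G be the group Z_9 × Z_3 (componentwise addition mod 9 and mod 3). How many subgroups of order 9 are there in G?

4

|G| = 27 and 9 | 27, so subgroups of order 9 are possible by Lagrange.
The subgroups of order 9 are: {(0,0), (0,1), (0,2), (3,0), (3,1), (3,2), (6,0), (6,1), (6,2)}; {(0,0), (1,0), (2,0), (3,0), (4,0), (5,0), (6,0), (7,0), (8,0)}; {(0,0), (1,1), (2,2), (3,0), (4,1), (5,2), (6,0), (7,1), (8,2)}; {(0,0), (1,2), (2,1), (3,0), (4,2), (5,1), (6,0), (7,2), (8,1)}.
So G has 4 subgroups of order 9.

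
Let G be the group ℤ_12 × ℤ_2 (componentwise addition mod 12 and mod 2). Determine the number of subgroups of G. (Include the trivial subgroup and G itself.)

|G| = 24, so by Lagrange every subgroup order divides 24. Divisors: 1, 2, 3, 4, 6, 8, 12, 24.
Subgroups by order — order 1: 1; order 2: 3; order 3: 1; order 4: 3; order 6: 3; order 8: 1; order 12: 3; order 24: 1.
Total: 1 + 3 + 1 + 3 + 3 + 1 + 3 + 1 = 16.

16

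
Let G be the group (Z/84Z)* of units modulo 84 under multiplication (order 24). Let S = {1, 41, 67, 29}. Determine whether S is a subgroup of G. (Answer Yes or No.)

67 ∈ S but its inverse 79 ∉ S, so S is not a subgroup.

No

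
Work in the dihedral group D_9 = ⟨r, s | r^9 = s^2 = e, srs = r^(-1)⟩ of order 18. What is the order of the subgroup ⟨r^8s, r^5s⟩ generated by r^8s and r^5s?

|⟨r^8s⟩| = 2 and |⟨r^5s⟩| = 2, so |H| is a multiple of lcm(2, 2) = 2 and divides |G| = 18.
Closing under the operation: H = {e, r^3, r^6, r^2s, r^5s, r^8s}, so |H| = 6.

6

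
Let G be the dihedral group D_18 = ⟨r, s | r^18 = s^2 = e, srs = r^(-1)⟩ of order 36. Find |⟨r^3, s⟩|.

|⟨r^3⟩| = 6 and |⟨s⟩| = 2, so |H| is a multiple of lcm(6, 2) = 6 and divides |G| = 36.
Closing under the operation: H = {e, r^3, r^6, r^9, r^12, r^15, s, r^3s, r^6s, r^9s, r^12s, r^15s}, so |H| = 12.

12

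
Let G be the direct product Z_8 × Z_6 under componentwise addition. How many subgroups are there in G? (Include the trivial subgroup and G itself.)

|G| = 48, so by Lagrange every subgroup order divides 48. Divisors: 1, 2, 3, 4, 6, 8, 12, 16, 24, 48.
Subgroups by order — order 1: 1; order 2: 3; order 3: 1; order 4: 3; order 6: 3; order 8: 3; order 12: 3; order 16: 1; order 24: 3; order 48: 1.
Total: 1 + 3 + 1 + 3 + 3 + 3 + 3 + 1 + 3 + 1 = 22.

22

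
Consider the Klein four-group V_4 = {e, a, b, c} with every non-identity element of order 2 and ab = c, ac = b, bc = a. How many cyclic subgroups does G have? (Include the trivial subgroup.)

4

A cyclic subgroup of order d is generated by each of its φ(d) elements of order d, so the cyclic subgroups of order d number (#elements of order d)/φ(d).
Cyclic subgroups by order — order 1: 1; order 2: 3.
Total: 4.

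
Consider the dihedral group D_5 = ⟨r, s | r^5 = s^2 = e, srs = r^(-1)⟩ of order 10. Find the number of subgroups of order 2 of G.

5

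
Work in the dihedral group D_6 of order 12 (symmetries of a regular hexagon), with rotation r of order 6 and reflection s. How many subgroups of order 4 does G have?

|G| = 12 and 4 | 12, so subgroups of order 4 are possible by Lagrange.
The subgroups of order 4 are: {e, r^3, r^2s, r^5s}; {e, r^3, s, r^3s}; {e, r^3, rs, r^4s}.
So G has 3 subgroups of order 4.

3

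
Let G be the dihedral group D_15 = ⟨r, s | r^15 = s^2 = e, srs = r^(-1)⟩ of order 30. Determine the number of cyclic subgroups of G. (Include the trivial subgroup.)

Each element a generates a cyclic subgroup ⟨a⟩; distinct elements may generate the same one (a cyclic group of order d has φ(d) generators).
Cyclic subgroups by order — order 1: 1; order 2: 15; order 3: 1; order 5: 1; order 15: 1.
Total: 19.

19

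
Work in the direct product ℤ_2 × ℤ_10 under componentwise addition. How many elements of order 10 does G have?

12

An element (a,b) has order lcm(ord(a), ord(b)); count pairs with lcm equal to 10.
Enumerating gives 12 such elements.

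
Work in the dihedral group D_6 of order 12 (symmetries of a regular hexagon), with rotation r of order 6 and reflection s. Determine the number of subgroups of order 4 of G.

|G| = 12 and 4 | 12, so subgroups of order 4 are possible by Lagrange.
The subgroups of order 4 are: {e, r^3, r^2s, r^5s}; {e, r^3, s, r^3s}; {e, r^3, rs, r^4s}.
So G has 3 subgroups of order 4.

3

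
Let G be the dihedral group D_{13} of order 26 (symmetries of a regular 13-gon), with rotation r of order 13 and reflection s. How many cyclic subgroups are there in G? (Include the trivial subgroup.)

15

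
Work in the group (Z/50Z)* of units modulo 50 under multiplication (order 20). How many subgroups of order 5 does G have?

|G| = 20 and 5 | 20, so subgroups of order 5 are possible by Lagrange.
The subgroups of order 5 are: {1, 11, 21, 31, 41}.
So G has 1 subgroup of order 5.

1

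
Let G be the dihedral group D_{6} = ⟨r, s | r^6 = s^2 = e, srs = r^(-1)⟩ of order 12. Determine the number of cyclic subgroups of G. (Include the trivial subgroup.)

10

Group the elements of G by the cyclic subgroup they generate; each cyclic subgroup of order d accounts for φ(d) elements.
Cyclic subgroups by order — order 1: 1; order 2: 7; order 3: 1; order 6: 1.
Total: 10.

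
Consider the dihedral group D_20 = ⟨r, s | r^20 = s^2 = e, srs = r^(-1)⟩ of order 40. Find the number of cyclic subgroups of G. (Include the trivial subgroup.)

Each element a generates a cyclic subgroup ⟨a⟩; distinct elements may generate the same one (a cyclic group of order d has φ(d) generators).
Cyclic subgroups by order — order 1: 1; order 2: 21; order 4: 1; order 5: 1; order 10: 1; order 20: 1.
Total: 26.

26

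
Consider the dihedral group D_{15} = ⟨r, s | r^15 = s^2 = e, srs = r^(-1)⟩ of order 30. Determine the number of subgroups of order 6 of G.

5

|G| = 30 and 6 | 30, so subgroups of order 6 are possible by Lagrange.
The subgroups of order 6 are: {e, r^5, r^10, s, r^5s, r^10s}; {e, r^5, r^10, rs, r^6s, r^11s}; {e, r^5, r^10, r^2s, r^7s, r^12s}; {e, r^5, r^10, r^3s, r^8s, r^13s}; … (5 in all).
So G has 5 subgroups of order 6.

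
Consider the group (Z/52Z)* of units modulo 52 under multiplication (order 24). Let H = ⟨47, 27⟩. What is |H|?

|⟨47⟩| = 4 and |⟨27⟩| = 2, so |H| is a multiple of lcm(4, 2) = 4 and divides |G| = 24.
Closing under the operation: H = {1, 5, 21, 25, 27, 31, 47, 51}, so |H| = 8.

8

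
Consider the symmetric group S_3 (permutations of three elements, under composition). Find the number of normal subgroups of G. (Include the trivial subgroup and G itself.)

3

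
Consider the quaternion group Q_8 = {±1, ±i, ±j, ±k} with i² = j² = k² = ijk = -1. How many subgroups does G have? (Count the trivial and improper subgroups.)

|G| = 8, so by Lagrange every subgroup order divides 8. Divisors: 1, 2, 4, 8.
Subgroups by order — order 1: 1; order 2: 1; order 4: 3; order 8: 1.
Total: 1 + 1 + 3 + 1 = 6.

6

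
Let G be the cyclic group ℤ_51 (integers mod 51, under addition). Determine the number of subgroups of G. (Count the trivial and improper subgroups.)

A cyclic group of order 51 has exactly one subgroup for each divisor of 51.
Divisors of 51: 1, 3, 17, 51.
So ℤ_51 has 4 subgroups.

4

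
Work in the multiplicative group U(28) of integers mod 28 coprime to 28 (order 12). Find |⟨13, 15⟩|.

|⟨13⟩| = 2 and |⟨15⟩| = 2, so |H| is a multiple of lcm(2, 2) = 2 and divides |G| = 12.
Closing under the operation: H = {1, 13, 15, 27}, so |H| = 4.

4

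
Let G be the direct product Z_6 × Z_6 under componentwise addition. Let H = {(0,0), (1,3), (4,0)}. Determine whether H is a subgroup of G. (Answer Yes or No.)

No

(4,0) ∈ H but its inverse (2,0) ∉ H, so H is not a subgroup.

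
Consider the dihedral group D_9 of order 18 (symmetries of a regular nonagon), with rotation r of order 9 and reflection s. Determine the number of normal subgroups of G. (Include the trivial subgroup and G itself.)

G has 16 subgroups. Checking conjugation-invariance by order — order 1: 1/1 normal; order 2: 0/9 normal; order 3: 1/1 normal; order 6: 0/3 normal; order 9: 1/1 normal; order 18: 1/1 normal.
Total normal subgroups: 4.

4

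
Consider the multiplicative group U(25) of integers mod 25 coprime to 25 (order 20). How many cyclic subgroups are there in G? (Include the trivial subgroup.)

Group the elements of G by the cyclic subgroup they generate; each cyclic subgroup of order d accounts for φ(d) elements.
Cyclic subgroups by order — order 1: 1; order 2: 1; order 4: 1; order 5: 1; order 10: 1; order 20: 1.
Total: 6.

6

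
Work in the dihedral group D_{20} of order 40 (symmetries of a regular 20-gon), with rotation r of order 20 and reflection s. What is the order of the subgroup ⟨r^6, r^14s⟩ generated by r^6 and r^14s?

20

|⟨r^6⟩| = 10 and |⟨r^14s⟩| = 2, so |H| is a multiple of lcm(10, 2) = 10 and divides |G| = 40.
Closing under the operation: H = {e, r^2, r^4, r^6, r^8, r^10, r^12, r^14, r^16, r^18, s, r^2s, r^4s, r^6s, r^8s, r^10s, r^12s, r^14s, r^16s, r^18s}, so |H| = 20.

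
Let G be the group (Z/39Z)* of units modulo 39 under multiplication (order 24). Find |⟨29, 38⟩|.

12

|⟨29⟩| = 6 and |⟨38⟩| = 2, so |H| is a multiple of lcm(6, 2) = 6 and divides |G| = 24.
Closing under the operation: H = {1, 4, 10, 14, 16, 17, 22, 23, 25, 29, 35, 38}, so |H| = 12.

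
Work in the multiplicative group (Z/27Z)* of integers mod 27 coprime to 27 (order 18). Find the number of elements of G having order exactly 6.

2

The elements of order 6 are: 8, 17.
That's 2.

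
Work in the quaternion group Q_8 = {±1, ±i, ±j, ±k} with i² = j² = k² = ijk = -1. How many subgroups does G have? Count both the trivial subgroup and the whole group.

|G| = 8, so by Lagrange every subgroup order divides 8. Divisors: 1, 2, 4, 8.
Subgroups by order — order 1: 1; order 2: 1; order 4: 3; order 8: 1.
Total: 1 + 1 + 3 + 1 = 6.

6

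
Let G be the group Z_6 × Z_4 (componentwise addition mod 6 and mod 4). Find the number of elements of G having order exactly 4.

An element (a,b) has order lcm(ord(a), ord(b)); count pairs with lcm equal to 4.
Enumerating gives 4 such elements.

4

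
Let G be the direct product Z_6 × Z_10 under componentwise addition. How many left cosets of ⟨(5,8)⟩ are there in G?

2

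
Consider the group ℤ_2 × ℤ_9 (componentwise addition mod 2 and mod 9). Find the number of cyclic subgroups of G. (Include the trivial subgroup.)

6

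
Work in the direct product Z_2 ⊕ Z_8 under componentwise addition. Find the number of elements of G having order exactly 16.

An element (a,b) has order lcm(ord(a), ord(b)); count pairs with lcm equal to 16.
Enumerating gives 0 such elements.

0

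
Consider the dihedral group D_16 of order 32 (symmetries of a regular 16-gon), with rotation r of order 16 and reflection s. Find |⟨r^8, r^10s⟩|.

4

|⟨r^8⟩| = 2 and |⟨r^10s⟩| = 2, so |H| is a multiple of lcm(2, 2) = 2 and divides |G| = 32.
Closing under the operation: H = {e, r^8, r^2s, r^10s}, so |H| = 4.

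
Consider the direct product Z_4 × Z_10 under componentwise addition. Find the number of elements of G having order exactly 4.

4

An element (a,b) has order lcm(ord(a), ord(b)); count pairs with lcm equal to 4.
Enumerating gives 4 such elements.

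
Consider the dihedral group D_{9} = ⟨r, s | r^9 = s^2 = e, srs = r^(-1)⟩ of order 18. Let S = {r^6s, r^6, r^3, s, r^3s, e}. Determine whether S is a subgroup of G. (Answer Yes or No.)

Yes

|S| = 6 divides |G| = 18, consistent with Lagrange.
S contains the identity, every element's inverse is in S, and S is closed under ·: it is a subgroup.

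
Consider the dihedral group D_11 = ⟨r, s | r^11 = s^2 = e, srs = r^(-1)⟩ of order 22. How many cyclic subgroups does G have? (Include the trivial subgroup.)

13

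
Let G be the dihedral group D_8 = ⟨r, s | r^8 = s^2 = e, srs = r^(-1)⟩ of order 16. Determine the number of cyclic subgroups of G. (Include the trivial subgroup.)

12

A cyclic subgroup of order d is generated by each of its φ(d) elements of order d, so the cyclic subgroups of order d number (#elements of order d)/φ(d).
Cyclic subgroups by order — order 1: 1; order 2: 9; order 4: 1; order 8: 1.
Total: 12.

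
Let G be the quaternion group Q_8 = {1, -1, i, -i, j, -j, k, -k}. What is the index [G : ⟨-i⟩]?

2

|⟨-i⟩| = 4 and |G| = 8.
By Lagrange, [G : H] = |G|/|H| = 8/4 = 2.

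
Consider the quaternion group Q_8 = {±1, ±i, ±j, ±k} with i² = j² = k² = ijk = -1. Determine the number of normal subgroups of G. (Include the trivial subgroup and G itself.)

G has 6 subgroups. Checking conjugation-invariance by order — order 1: 1/1 normal; order 2: 1/1 normal; order 4: 3/3 normal; order 8: 1/1 normal.
Total normal subgroups: 6.

6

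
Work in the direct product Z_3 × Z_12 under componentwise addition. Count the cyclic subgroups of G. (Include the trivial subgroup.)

15

A cyclic subgroup of order d is generated by each of its φ(d) elements of order d, so the cyclic subgroups of order d number (#elements of order d)/φ(d).
Cyclic subgroups by order — order 1: 1; order 2: 1; order 3: 4; order 4: 1; order 6: 4; order 12: 4.
Total: 15.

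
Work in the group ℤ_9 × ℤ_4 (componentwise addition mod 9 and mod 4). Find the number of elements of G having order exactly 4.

2

An element (a,b) has order lcm(ord(a), ord(b)); count pairs with lcm equal to 4.
Enumerating gives 2 such elements.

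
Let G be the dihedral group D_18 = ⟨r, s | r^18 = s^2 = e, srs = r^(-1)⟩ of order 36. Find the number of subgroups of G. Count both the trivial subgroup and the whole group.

45

|G| = 36, so by Lagrange every subgroup order divides 36. Divisors: 1, 2, 3, 4, 6, 9, 12, 18, 36.
Subgroups by order — order 1: 1; order 2: 19; order 3: 1; order 4: 9; order 6: 7; order 9: 1; order 12: 3; order 18: 3; order 36: 1.
Total: 1 + 19 + 1 + 9 + 7 + 1 + 3 + 3 + 1 = 45.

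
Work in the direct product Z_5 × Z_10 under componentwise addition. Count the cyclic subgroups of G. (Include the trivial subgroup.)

Each element a generates a cyclic subgroup ⟨a⟩; distinct elements may generate the same one (a cyclic group of order d has φ(d) generators).
Cyclic subgroups by order — order 1: 1; order 2: 1; order 5: 6; order 10: 6.
Total: 14.

14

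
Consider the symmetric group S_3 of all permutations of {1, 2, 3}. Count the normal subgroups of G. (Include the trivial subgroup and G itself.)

G has 6 subgroups. Checking conjugation-invariance by order — order 1: 1/1 normal; order 2: 0/3 normal; order 3: 1/1 normal; order 6: 1/1 normal.
Total normal subgroups: 3.

3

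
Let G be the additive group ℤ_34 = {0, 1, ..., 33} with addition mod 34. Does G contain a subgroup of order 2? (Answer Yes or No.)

Yes

2 | 34. A subgroup of order 2 is {0, 17}.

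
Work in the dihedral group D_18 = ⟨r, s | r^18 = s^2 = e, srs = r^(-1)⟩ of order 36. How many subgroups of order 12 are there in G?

3

|G| = 36 and 12 | 36, so subgroups of order 12 are possible by Lagrange.
The subgroups of order 12 are: {e, r^3, r^6, r^9, r^12, r^15, rs, r^4s, r^7s, r^10s, r^13s, r^16s}; {e, r^3, r^6, r^9, r^12, r^15, r^2s, r^5s, r^8s, r^11s, r^14s, r^17s}; {e, r^3, r^6, r^9, r^12, r^15, s, r^3s, r^6s, r^9s, r^12s, r^15s}.
So G has 3 subgroups of order 12.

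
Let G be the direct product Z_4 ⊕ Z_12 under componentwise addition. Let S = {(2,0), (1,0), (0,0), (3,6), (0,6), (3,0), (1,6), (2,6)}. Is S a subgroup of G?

Yes

|S| = 8 divides |G| = 48, consistent with Lagrange.
S contains the identity, every element's inverse is in S, and S is closed under +: it is a subgroup.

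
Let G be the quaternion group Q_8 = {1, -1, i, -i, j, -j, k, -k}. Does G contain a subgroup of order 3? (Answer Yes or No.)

No

3 does not divide |G| = 8, so by Lagrange no subgroup of order 3 exists.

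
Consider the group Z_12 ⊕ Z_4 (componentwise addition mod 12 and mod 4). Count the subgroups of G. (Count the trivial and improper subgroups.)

|G| = 48, so by Lagrange every subgroup order divides 48. Divisors: 1, 2, 3, 4, 6, 8, 12, 16, 24, 48.
Subgroups by order — order 1: 1; order 2: 3; order 3: 1; order 4: 7; order 6: 3; order 8: 3; order 12: 7; order 16: 1; order 24: 3; order 48: 1.
Total: 1 + 3 + 1 + 7 + 3 + 3 + 7 + 1 + 3 + 1 = 30.

30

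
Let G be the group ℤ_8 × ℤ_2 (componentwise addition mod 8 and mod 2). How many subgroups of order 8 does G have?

3

|G| = 16 and 8 | 16, so subgroups of order 8 are possible by Lagrange.
The subgroups of order 8 are: {(0,0), (0,1), (2,0), (2,1), (4,0), (4,1), (6,0), (6,1)}; {(0,0), (1,0), (2,0), (3,0), (4,0), (5,0), (6,0), (7,0)}; {(0,0), (1,1), (2,0), (3,1), (4,0), (5,1), (6,0), (7,1)}.
So G has 3 subgroups of order 8.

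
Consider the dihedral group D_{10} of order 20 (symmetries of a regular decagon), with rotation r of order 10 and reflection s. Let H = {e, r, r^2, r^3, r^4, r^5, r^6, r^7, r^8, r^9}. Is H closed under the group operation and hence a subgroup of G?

|H| = 10 divides |G| = 20, consistent with Lagrange.
H contains the identity, every element's inverse is in H, and H is closed under ·: it is a subgroup.
In fact H = ⟨r^9⟩.

Yes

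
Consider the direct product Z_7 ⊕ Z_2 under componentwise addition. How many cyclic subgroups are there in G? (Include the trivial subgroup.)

Each element a generates a cyclic subgroup ⟨a⟩; distinct elements may generate the same one (a cyclic group of order d has φ(d) generators).
Cyclic subgroups by order — order 1: 1; order 2: 1; order 7: 1; order 14: 1.
Total: 4.

4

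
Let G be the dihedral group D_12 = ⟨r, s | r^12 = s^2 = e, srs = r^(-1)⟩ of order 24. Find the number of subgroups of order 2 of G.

13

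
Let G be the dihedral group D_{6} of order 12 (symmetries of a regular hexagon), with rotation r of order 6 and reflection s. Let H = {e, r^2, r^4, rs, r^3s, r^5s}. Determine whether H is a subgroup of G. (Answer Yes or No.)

Yes

|H| = 6 divides |G| = 12, consistent with Lagrange.
H contains the identity, every element's inverse is in H, and H is closed under ·: it is a subgroup.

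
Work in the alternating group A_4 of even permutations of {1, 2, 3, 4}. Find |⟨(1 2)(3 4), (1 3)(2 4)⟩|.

4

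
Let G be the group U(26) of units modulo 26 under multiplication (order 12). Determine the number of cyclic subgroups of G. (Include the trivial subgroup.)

6

A cyclic subgroup of order d is generated by each of its φ(d) elements of order d, so the cyclic subgroups of order d number (#elements of order d)/φ(d).
Cyclic subgroups by order — order 1: 1; order 2: 1; order 3: 1; order 4: 1; order 6: 1; order 12: 1.
Total: 6.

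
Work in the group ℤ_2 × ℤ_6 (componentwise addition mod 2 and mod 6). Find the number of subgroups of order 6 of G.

3

|G| = 12 and 6 | 12, so subgroups of order 6 are possible by Lagrange.
The subgroups of order 6 are: {(0,0), (0,1), (0,2), (0,3), (0,4), (0,5)}; {(0,0), (0,2), (0,4), (1,0), (1,2), (1,4)}; {(0,0), (0,2), (0,4), (1,1), (1,3), (1,5)}.
So G has 3 subgroups of order 6.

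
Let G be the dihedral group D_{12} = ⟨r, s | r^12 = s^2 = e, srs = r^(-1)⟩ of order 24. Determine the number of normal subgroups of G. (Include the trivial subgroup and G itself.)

G has 34 subgroups. Checking conjugation-invariance by order — order 1: 1/1 normal; order 2: 1/13 normal; order 3: 1/1 normal; order 4: 1/7 normal; order 6: 1/5 normal; order 8: 0/3 normal; order 12: 3/3 normal; order 24: 1/1 normal.
Total normal subgroups: 9.

9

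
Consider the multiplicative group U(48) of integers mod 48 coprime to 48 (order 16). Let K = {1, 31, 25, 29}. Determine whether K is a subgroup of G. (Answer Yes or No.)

29 ∈ K but its inverse 5 ∉ K, so K is not a subgroup.

No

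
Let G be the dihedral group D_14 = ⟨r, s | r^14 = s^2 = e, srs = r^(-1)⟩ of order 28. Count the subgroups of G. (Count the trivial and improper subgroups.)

|G| = 28, so by Lagrange every subgroup order divides 28. Divisors: 1, 2, 4, 7, 14, 28.
Subgroups by order — order 1: 1; order 2: 15; order 4: 7; order 7: 1; order 14: 3; order 28: 1.
Total: 1 + 15 + 7 + 1 + 3 + 1 = 28.

28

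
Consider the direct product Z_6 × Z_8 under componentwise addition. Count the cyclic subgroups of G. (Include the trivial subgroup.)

A cyclic subgroup of order d is generated by each of its φ(d) elements of order d, so the cyclic subgroups of order d number (#elements of order d)/φ(d).
Cyclic subgroups by order — order 1: 1; order 2: 3; order 3: 1; order 4: 2; order 6: 3; order 8: 2; order 12: 2; order 24: 2.
Total: 16.

16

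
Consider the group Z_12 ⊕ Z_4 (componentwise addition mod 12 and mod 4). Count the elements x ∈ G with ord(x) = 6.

6

An element (a,b) has order lcm(ord(a), ord(b)); count pairs with lcm equal to 6.
Enumerating gives 6 such elements.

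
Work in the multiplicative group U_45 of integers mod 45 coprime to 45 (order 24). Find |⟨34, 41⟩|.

12

|⟨34⟩| = 6 and |⟨41⟩| = 6, so |H| is a multiple of lcm(6, 6) = 6 and divides |G| = 24.
Closing under the operation: H = {1, 4, 11, 14, 16, 19, 26, 29, 31, 34, 41, 44}, so |H| = 12.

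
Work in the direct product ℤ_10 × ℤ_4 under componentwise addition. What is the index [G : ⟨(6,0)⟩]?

8

|⟨(6,0)⟩| = 5 and |G| = 40.
By Lagrange, [G : H] = |G|/|H| = 40/5 = 8.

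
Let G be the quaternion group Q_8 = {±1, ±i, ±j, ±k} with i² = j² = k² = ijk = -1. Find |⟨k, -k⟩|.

4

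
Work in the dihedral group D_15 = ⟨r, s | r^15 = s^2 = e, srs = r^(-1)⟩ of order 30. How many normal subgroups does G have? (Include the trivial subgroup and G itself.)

5

G has 28 subgroups. Checking conjugation-invariance by order — order 1: 1/1 normal; order 2: 0/15 normal; order 3: 1/1 normal; order 5: 1/1 normal; order 6: 0/5 normal; order 10: 0/3 normal; order 15: 1/1 normal; order 30: 1/1 normal.
Total normal subgroups: 5.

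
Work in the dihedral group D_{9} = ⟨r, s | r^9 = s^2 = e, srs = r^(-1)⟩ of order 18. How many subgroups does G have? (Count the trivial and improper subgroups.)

|G| = 18, so by Lagrange every subgroup order divides 18. Divisors: 1, 2, 3, 6, 9, 18.
Subgroups by order — order 1: 1; order 2: 9; order 3: 1; order 6: 3; order 9: 1; order 18: 1.
Total: 1 + 9 + 1 + 3 + 1 + 1 = 16.

16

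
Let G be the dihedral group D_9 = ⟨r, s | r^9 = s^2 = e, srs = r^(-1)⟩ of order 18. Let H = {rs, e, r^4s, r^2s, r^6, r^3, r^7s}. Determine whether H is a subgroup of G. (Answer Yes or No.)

|H| = 7 does not divide |G| = 18, so by Lagrange H is not a subgroup.

No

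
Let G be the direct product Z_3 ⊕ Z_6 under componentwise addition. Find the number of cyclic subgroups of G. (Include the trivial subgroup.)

10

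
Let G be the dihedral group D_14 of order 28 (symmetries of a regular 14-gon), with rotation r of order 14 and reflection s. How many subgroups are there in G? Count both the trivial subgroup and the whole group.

|G| = 28, so by Lagrange every subgroup order divides 28. Divisors: 1, 2, 4, 7, 14, 28.
Subgroups by order — order 1: 1; order 2: 15; order 4: 7; order 7: 1; order 14: 3; order 28: 1.
Total: 1 + 15 + 7 + 1 + 3 + 1 = 28.

28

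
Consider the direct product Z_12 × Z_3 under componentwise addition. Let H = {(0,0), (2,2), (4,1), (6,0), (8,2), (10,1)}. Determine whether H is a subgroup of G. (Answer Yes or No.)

Yes

|H| = 6 divides |G| = 36, consistent with Lagrange.
H contains the identity, every element's inverse is in H, and H is closed under +: it is a subgroup.
In fact H = ⟨(10,1)⟩.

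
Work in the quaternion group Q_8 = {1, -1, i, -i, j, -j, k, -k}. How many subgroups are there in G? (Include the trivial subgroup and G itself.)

6

|G| = 8, so by Lagrange every subgroup order divides 8. Divisors: 1, 2, 4, 8.
Subgroups by order — order 1: 1; order 2: 1; order 4: 3; order 8: 1.
Total: 1 + 1 + 3 + 1 = 6.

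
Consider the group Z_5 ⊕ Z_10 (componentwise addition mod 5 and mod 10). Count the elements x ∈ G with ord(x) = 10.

24

An element (a,b) has order lcm(ord(a), ord(b)); count pairs with lcm equal to 10.
Enumerating gives 24 such elements.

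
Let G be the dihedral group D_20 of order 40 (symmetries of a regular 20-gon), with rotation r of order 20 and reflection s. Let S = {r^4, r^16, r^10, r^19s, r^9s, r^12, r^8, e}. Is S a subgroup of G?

Closure fails: r^4 · r^19s = r^3s ∉ S. So S is not a subgroup.

No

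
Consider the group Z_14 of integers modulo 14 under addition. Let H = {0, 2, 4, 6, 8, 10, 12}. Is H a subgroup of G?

Yes

|H| = 7 divides |G| = 14, consistent with Lagrange.
H contains the identity, every element's inverse is in H, and H is closed under +: it is a subgroup.
In fact H = ⟨2⟩.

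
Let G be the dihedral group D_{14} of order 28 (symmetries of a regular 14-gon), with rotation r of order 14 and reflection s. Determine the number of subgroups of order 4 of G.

|G| = 28 and 4 | 28, so subgroups of order 4 are possible by Lagrange.
The subgroups of order 4 are: {e, r^7, r^3s, r^10s}; {e, r^7, r^4s, r^11s}; {e, r^7, r^5s, r^12s}; {e, r^7, r^6s, r^13s}; … (7 in all).
So G has 7 subgroups of order 4.

7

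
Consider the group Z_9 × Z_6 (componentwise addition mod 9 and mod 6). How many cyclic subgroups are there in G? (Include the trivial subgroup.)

A cyclic subgroup of order d is generated by each of its φ(d) elements of order d, so the cyclic subgroups of order d number (#elements of order d)/φ(d).
Cyclic subgroups by order — order 1: 1; order 2: 1; order 3: 4; order 6: 4; order 9: 3; order 18: 3.
Total: 16.

16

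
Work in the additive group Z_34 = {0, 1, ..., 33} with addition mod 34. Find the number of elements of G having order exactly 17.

In a cyclic group of order 34, the number of elements of order d (for d | 34) is φ(d).
φ(17) = 16.

16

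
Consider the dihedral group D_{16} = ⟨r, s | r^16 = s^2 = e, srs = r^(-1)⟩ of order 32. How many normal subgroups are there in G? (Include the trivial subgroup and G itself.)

8

G has 36 subgroups. Checking conjugation-invariance by order — order 1: 1/1 normal; order 2: 1/17 normal; order 4: 1/9 normal; order 8: 1/5 normal; order 16: 3/3 normal; order 32: 1/1 normal.
Total normal subgroups: 8.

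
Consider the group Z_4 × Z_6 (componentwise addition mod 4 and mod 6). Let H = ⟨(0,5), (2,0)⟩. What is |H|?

|⟨(0,5)⟩| = 6 and |⟨(2,0)⟩| = 2, so |H| is a multiple of lcm(6, 2) = 6 and divides |G| = 24.
Closing under the operation: H = {(0,0), (0,1), (0,2), (0,3), (0,4), (0,5), (2,0), (2,1), (2,2), (2,3), (2,4), (2,5)}, so |H| = 12.

12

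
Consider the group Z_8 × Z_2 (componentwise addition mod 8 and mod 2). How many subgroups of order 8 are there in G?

3

|G| = 16 and 8 | 16, so subgroups of order 8 are possible by Lagrange.
The subgroups of order 8 are: {(0,0), (0,1), (2,0), (2,1), (4,0), (4,1), (6,0), (6,1)}; {(0,0), (1,0), (2,0), (3,0), (4,0), (5,0), (6,0), (7,0)}; {(0,0), (1,1), (2,0), (3,1), (4,0), (5,1), (6,0), (7,1)}.
So G has 3 subgroups of order 8.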